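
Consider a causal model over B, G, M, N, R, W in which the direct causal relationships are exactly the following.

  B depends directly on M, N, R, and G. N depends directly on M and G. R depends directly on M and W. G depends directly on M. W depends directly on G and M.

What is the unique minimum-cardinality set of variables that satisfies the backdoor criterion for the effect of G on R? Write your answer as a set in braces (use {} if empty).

Variables eligible for adjustment (non-descendants of G, excluding G and R): {M}.
Backdoor paths from G to R:
  P1: G <- M -> W -> R
  P2: G <- M -> R
  P3: G <- M -> N -> B <- R
  P4: G <- M -> B <- R
The empty set is not sufficient: P1 (G <- M -> W -> R) has no collider blocking it and no conditioned non-collider, so it is open.
Try {M}:
  P1: blocked at fork node M ∈ conditioning set.
  P2: blocked at fork node M ∈ conditioning set.
  P3: blocked at fork node M ∈ conditioning set.
  P4: blocked at fork node M ∈ conditioning set.
{M} contains no descendant of G and blocks every backdoor path.
{M} is the unique smallest valid adjustment set.

{M}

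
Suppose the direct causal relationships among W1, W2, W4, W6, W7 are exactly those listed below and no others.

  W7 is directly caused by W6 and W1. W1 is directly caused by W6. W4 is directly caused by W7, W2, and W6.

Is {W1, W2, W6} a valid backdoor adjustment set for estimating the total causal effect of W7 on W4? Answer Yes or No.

Backdoor paths from W7 to W4 (paths whose first edge points into W7):
  P1: W7 <- W6 -> W4
  P2: W7 <- W1 <- W6 -> W4
Condition 1 (no descendant of W7 in the set): holds — descendants of W7 are {W4}; none are in {W1, W2, W6}.
Condition 2 (every backdoor path blocked by {W1, W2, W6}):
  P1: blocked at fork node W6 ∈ conditioning set.
  P2: blocked at chain node W1 ∈ conditioning set.
{W1, W2, W6} satisfies the backdoor criterion.

Yes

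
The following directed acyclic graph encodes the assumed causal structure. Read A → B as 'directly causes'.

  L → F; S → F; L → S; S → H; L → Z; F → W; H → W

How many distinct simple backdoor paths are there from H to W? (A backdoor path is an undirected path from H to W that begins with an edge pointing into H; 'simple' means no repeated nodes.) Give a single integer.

A backdoor path from H to W is any simple undirected path whose first edge points into H (i.e. leaves H via a parent).
Parents of H: {S}.
Enumerating:
  P1: H <- S <- L -> F -> W
  P2: H <- S -> F -> W
That exhausts the simple backdoor paths. Count: 2.

2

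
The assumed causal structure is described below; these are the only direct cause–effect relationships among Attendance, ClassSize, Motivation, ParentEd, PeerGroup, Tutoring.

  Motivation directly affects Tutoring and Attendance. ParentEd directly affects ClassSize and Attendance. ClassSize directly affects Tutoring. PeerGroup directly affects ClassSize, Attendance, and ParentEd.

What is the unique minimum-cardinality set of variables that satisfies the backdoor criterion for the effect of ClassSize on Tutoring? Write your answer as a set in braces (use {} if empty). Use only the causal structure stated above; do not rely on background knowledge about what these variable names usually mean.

Variables eligible for adjustment (non-descendants of ClassSize, excluding ClassSize and Tutoring): {Attendance, Motivation, ParentEd, PeerGroup}.
Backdoor paths from ClassSize to Tutoring:
  P1: ClassSize <- PeerGroup -> ParentEd -> Attendance <- Motivation -> Tutoring
  P2: ClassSize <- PeerGroup -> Attendance <- Motivation -> Tutoring
  P3: ClassSize <- ParentEd <- PeerGroup -> Attendance <- Motivation -> Tutoring
  P4: ClassSize <- ParentEd -> Attendance <- Motivation -> Tutoring
Each backdoor path contains an unconditioned collider, so every path is already blocked with the empty conditioning set:
  P1: blocked at collider Attendance (neither it nor any descendant is in the conditioning set).
  P2: blocked at collider Attendance (neither it nor any descendant is in the conditioning set).
  P3: blocked at collider Attendance (neither it nor any descendant is in the conditioning set).
  P4: blocked at collider Attendance (neither it nor any descendant is in the conditioning set).
The empty set is therefore the unique smallest valid set.

{}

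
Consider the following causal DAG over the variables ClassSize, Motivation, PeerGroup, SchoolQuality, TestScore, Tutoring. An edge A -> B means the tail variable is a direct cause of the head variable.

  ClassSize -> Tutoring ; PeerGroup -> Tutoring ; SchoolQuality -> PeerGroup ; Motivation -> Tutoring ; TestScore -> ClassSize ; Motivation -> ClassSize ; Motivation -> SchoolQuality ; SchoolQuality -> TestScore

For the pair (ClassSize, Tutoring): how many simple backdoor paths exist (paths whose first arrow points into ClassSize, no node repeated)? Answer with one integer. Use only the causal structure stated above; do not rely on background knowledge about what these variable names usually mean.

A backdoor path from ClassSize to Tutoring is any simple undirected path whose first edge points into ClassSize (i.e. leaves ClassSize via a parent).
Parents of ClassSize: {Motivation, TestScore}.
Enumerating:
  P1: ClassSize <- Motivation -> SchoolQuality -> PeerGroup -> Tutoring
  P2: ClassSize <- Motivation -> Tutoring
  P3: ClassSize <- TestScore <- SchoolQuality <- Motivation -> Tutoring
  P4: ClassSize <- TestScore <- SchoolQuality -> PeerGroup -> Tutoring
That exhausts the simple backdoor paths. Count: 4.

4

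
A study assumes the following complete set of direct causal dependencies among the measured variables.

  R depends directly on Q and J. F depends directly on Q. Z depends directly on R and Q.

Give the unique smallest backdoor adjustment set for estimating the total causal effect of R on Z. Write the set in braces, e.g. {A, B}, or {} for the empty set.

{Q}

Variables eligible for adjustment (non-descendants of R, excluding R and Z): {F, J, Q}.
Backdoor paths from R to Z:
  P1: R <- Q -> Z
The empty set is not sufficient: P1 (R <- Q -> Z) has no collider blocking it and no conditioned non-collider, so it is open.
Try {Q}:
  P1: blocked at fork node Q ∈ conditioning set.
{Q} contains no descendant of R and blocks every backdoor path.
No other singleton works — e.g. {J} leaves P1 open — so {Q} is the unique smallest valid adjustment set.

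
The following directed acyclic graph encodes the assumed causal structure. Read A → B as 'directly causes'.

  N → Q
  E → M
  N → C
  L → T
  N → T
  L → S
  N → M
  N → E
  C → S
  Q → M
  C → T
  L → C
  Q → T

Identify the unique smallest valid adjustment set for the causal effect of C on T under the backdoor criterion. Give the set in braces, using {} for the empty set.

{L, N}

Variables eligible for adjustment (non-descendants of C, excluding C and T): {E, L, M, N, Q}.
Backdoor paths from C to T:
  P1: C <- L -> T
  P2: C <- N -> Q -> T
  P3: C <- N -> E -> M <- Q -> T
  P4: C <- N -> M <- Q -> T
  P5: C <- N -> T
The empty set is not sufficient: P1 (C <- L -> T) has no collider blocking it and no conditioned non-collider, so it is open.
Try {L, N}:
  P1: blocked at fork node L ∈ conditioning set.
  P2: blocked at fork node N ∈ conditioning set.
  P3: blocked at fork node N ∈ conditioning set.
  P4: blocked at fork node N ∈ conditioning set.
  P5: blocked at fork node N ∈ conditioning set.
{L, N} contains no descendant of C and blocks every backdoor path.
Every element of {L, N} is needed (dropping L leaves P1 open; dropping N leaves P2 open), so no proper subset is valid.
Among all size-2 subsets of the eligible variables, only {L, N} blocks every backdoor path, so it is the unique smallest valid adjustment set.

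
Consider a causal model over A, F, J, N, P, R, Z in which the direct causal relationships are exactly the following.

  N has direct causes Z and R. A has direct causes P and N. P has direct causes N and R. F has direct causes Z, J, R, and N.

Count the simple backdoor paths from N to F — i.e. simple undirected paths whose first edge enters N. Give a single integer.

A backdoor path from N to F is any simple undirected path whose first edge points into N (i.e. leaves N via a parent).
Parents of N: {R, Z}.
Enumerating:
  P1: N <- R -> F
  P2: N <- Z -> F
That exhausts the simple backdoor paths. Count: 2.

2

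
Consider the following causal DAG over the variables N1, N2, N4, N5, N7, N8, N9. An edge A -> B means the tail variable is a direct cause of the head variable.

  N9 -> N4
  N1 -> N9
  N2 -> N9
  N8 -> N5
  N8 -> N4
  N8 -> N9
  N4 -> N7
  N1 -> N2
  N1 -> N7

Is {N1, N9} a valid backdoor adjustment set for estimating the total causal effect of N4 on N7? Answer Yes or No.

Yes

Backdoor paths from N4 to N7 (paths whose first edge points into N4):
  P1: N4 <- N8 -> N9 <- N1 -> N7
  P2: N4 <- N8 -> N9 <- N2 <- N1 -> N7
  P3: N4 <- N9 <- N1 -> N7
  P4: N4 <- N9 <- N2 <- N1 -> N7
Condition 1 (no descendant of N4 in the set): holds — descendants of N4 are {N7}; none are in {N1, N9}.
Condition 2 (every backdoor path blocked by {N1, N9}):
  P1: blocked at fork node N1 ∈ conditioning set.
  P2: blocked at fork node N1 ∈ conditioning set.
  P3: blocked at chain node N9 ∈ conditioning set.
  P4: blocked at chain node N9 ∈ conditioning set.
{N1, N9} satisfies the backdoor criterion.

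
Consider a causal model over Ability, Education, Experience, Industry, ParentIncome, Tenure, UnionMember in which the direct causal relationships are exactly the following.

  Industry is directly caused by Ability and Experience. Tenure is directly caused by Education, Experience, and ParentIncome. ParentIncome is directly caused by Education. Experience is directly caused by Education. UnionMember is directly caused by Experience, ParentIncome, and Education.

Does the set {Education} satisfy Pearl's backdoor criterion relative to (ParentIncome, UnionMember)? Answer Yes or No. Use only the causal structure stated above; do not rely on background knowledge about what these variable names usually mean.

Backdoor paths from ParentIncome to UnionMember (paths whose first edge points into ParentIncome):
  P1: ParentIncome <- Education -> Experience -> UnionMember
  P2: ParentIncome <- Education -> Tenure <- Experience -> UnionMember
  P3: ParentIncome <- Education -> UnionMember
Condition 1 (no descendant of ParentIncome in the set): holds — descendants of ParentIncome are {Tenure, UnionMember}; none are in {Education}.
Condition 2 (every backdoor path blocked by {Education}):
  P1: blocked at fork node Education ∈ conditioning set.
  P2: blocked at fork node Education ∈ conditioning set.
  P3: blocked at fork node Education ∈ conditioning set.
{Education} satisfies the backdoor criterion.

Yes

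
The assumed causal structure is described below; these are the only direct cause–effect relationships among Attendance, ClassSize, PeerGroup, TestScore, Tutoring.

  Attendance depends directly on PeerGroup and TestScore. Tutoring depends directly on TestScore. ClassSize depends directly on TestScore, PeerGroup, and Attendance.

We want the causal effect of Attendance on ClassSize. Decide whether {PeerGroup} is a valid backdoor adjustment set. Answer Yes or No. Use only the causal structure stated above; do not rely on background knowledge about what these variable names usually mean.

No

Backdoor paths from Attendance to ClassSize (paths whose first edge points into Attendance):
  P1: Attendance <- TestScore -> ClassSize
  P2: Attendance <- PeerGroup -> ClassSize
Condition 1 (no descendant of Attendance in the set): holds — descendants of Attendance are {ClassSize}; none are in {PeerGroup}.
Condition 2 (every backdoor path blocked by {PeerGroup}):
  P1: open — no interior node is in the conditioning set.
  P2: blocked at fork node PeerGroup ∈ conditioning set.
{PeerGroup} does not satisfy the backdoor criterion.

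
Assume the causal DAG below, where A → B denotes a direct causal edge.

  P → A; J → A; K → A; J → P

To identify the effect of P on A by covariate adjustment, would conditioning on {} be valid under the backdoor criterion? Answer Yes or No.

Backdoor paths from P to A (paths whose first edge points into P):
  P1: P <- J -> A
Condition 1 (no descendant of P in the set): holds — descendants of P are {A}; none are in {}.
Condition 2 (every backdoor path blocked by {}):
  P1: open — no interior node is in the conditioning set.
{} does not satisfy the backdoor criterion.

No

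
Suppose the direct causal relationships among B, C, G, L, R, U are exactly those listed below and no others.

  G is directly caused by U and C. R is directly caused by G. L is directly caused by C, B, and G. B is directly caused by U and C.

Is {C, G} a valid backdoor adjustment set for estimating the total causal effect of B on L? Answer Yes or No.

Backdoor paths from B to L (paths whose first edge points into B):
  P1: B <- C -> G -> L
  P2: B <- C -> L
  P3: B <- U -> G <- C -> L
  P4: B <- U -> G -> L
Condition 1 (no descendant of B in the set): holds — descendants of B are {L}; none are in {C, G}.
Condition 2 (every backdoor path blocked by {C, G}):
  P1: blocked at fork node C ∈ conditioning set.
  P2: blocked at fork node C ∈ conditioning set.
  P3: blocked at fork node C ∈ conditioning set.
  P4: blocked at chain node G ∈ conditioning set.
{C, G} satisfies the backdoor criterion.

Yes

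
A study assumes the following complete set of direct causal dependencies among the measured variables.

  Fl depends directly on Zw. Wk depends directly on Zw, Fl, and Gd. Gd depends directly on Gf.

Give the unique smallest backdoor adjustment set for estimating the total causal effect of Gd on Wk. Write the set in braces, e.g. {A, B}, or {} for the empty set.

{}

Variables eligible for adjustment (non-descendants of Gd, excluding Gd and Wk): {Fl, Gf, Zw}.
Backdoor paths from Gd to Wk:
  (none)
With no backdoor paths the empty set already satisfies the criterion, and it is trivially minimal.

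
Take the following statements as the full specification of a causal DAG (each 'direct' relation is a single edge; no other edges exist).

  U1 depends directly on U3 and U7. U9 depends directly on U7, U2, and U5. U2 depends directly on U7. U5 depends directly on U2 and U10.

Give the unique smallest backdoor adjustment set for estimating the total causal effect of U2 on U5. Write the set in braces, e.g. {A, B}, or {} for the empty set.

{}

Variables eligible for adjustment (non-descendants of U2, excluding U2 and U5): {U1, U10, U3, U7}.
Backdoor paths from U2 to U5:
  P1: U2 <- U7 -> U9 <- U5
Each backdoor path contains an unconditioned collider, so every path is already blocked with the empty conditioning set:
  P1: blocked at collider U9 (neither it nor any descendant is in the conditioning set).
The empty set is therefore the unique smallest valid set.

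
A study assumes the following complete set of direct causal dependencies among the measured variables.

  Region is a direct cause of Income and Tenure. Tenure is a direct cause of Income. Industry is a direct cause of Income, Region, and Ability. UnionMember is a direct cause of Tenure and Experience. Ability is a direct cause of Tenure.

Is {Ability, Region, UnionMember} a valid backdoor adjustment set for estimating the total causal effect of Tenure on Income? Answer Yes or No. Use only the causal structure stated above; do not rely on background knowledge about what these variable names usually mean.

Yes

Backdoor paths from Tenure to Income (paths whose first edge points into Tenure):
  P1: Tenure <- Region <- Industry -> Income
  P2: Tenure <- Region -> Income
  P3: Tenure <- Ability <- Industry -> Region -> Income
  P4: Tenure <- Ability <- Industry -> Income
Condition 1 (no descendant of Tenure in the set): holds — descendants of Tenure are {Income}; none are in {Ability, Region, UnionMember}.
Condition 2 (every backdoor path blocked by {Ability, Region, UnionMember}):
  P1: blocked at chain node Region ∈ conditioning set.
  P2: blocked at fork node Region ∈ conditioning set.
  P3: blocked at chain node Ability ∈ conditioning set.
  P4: blocked at chain node Ability ∈ conditioning set.
{Ability, Region, UnionMember} satisfies the backdoor criterion.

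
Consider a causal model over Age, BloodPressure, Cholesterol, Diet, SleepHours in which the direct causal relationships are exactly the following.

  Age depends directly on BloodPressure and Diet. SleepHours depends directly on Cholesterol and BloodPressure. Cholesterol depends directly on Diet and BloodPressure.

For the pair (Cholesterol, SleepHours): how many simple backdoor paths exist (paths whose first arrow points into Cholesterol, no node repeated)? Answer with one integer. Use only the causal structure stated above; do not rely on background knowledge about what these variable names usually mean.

A backdoor path from Cholesterol to SleepHours is any simple undirected path whose first edge points into Cholesterol (i.e. leaves Cholesterol via a parent).
Parents of Cholesterol: {BloodPressure, Diet}.
Enumerating:
  P1: Cholesterol <- BloodPressure -> SleepHours
  P2: Cholesterol <- Diet -> Age <- BloodPressure -> SleepHours
That exhausts the simple backdoor paths. Count: 2.

2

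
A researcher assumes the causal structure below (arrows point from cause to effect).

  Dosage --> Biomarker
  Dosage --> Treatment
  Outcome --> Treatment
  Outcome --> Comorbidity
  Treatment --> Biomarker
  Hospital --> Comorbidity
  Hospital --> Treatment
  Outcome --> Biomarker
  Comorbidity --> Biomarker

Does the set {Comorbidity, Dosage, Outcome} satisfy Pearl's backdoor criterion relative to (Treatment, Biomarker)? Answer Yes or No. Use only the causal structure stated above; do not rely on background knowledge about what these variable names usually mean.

Yes

Backdoor paths from Treatment to Biomarker (paths whose first edge points into Treatment):
  P1: Treatment <- Hospital -> Comorbidity <- Outcome -> Biomarker
  P2: Treatment <- Hospital -> Comorbidity -> Biomarker
  P3: Treatment <- Outcome -> Comorbidity -> Biomarker
  P4: Treatment <- Outcome -> Biomarker
  P5: Treatment <- Dosage -> Biomarker
Condition 1 (no descendant of Treatment in the set): holds — descendants of Treatment are {Biomarker}; none are in {Comorbidity, Dosage, Outcome}.
Condition 2 (every backdoor path blocked by {Comorbidity, Dosage, Outcome}):
  P1: blocked at fork node Outcome ∈ conditioning set.
  P2: blocked at chain node Comorbidity ∈ conditioning set.
  P3: blocked at fork node Outcome ∈ conditioning set.
  P4: blocked at fork node Outcome ∈ conditioning set.
  P5: blocked at fork node Dosage ∈ conditioning set.
{Comorbidity, Dosage, Outcome} satisfies the backdoor criterion.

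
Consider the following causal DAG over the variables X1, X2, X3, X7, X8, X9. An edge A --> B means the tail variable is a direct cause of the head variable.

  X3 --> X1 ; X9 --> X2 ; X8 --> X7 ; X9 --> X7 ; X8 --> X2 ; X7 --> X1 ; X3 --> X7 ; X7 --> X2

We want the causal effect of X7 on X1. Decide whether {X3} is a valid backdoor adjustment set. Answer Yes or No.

Backdoor paths from X7 to X1 (paths whose first edge points into X7):
  P1: X7 <- X3 -> X1
Condition 1 (no descendant of X7 in the set): holds — descendants of X7 are {X1, X2}; none are in {X3}.
Condition 2 (every backdoor path blocked by {X3}):
  P1: blocked at fork node X3 ∈ conditioning set.
{X3} satisfies the backdoor criterion.

Yes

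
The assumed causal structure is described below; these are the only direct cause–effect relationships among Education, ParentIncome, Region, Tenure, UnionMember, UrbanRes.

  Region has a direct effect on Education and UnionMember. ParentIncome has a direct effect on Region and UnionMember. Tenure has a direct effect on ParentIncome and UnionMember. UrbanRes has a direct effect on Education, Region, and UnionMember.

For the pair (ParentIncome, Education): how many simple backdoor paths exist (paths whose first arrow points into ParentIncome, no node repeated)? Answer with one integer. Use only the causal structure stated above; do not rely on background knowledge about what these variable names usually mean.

A backdoor path from ParentIncome to Education is any simple undirected path whose first edge points into ParentIncome (i.e. leaves ParentIncome via a parent).
Parents of ParentIncome: {Tenure}.
Enumerating:
  P1: ParentIncome <- Tenure -> UnionMember <- UrbanRes -> Region -> Education
  P2: ParentIncome <- Tenure -> UnionMember <- UrbanRes -> Education
  P3: ParentIncome <- Tenure -> UnionMember <- Region <- UrbanRes -> Education
  P4: ParentIncome <- Tenure -> UnionMember <- Region -> Education
That exhausts the simple backdoor paths. Count: 4.

4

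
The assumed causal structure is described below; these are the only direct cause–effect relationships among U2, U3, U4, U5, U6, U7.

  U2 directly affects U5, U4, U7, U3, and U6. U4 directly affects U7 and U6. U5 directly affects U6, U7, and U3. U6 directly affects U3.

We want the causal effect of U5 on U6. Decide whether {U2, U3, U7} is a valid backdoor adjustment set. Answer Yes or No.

Backdoor paths from U5 to U6 (paths whose first edge points into U5):
  P1: U5 <- U2 -> U4 -> U6
  P2: U5 <- U2 -> U7 <- U4 -> U6
  P3: U5 <- U2 -> U6
  P4: U5 <- U2 -> U3 <- U6
Condition 1 (no descendant of U5 in the set): FAILS — U3 and U7 are descendants of U5.
Condition 2 (every backdoor path blocked by {U2, U3, U7}):
  P1: blocked at fork node U2 ∈ conditioning set.
  P2: blocked at fork node U2 ∈ conditioning set.
  P3: blocked at fork node U2 ∈ conditioning set.
  P4: blocked at fork node U2 ∈ conditioning set.
{U2, U3, U7} does not satisfy the backdoor criterion.

No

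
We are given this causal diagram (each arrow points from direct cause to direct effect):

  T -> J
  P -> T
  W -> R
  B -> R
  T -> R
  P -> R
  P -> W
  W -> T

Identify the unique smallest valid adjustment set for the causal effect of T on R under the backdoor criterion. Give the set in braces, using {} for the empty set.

Variables eligible for adjustment (non-descendants of T, excluding T and R): {B, P, W}.
Backdoor paths from T to R:
  P1: T <- P -> W -> R
  P2: T <- P -> R
  P3: T <- W <- P -> R
  P4: T <- W -> R
The empty set is not sufficient: P1 (T <- P -> W -> R) has no collider blocking it and no conditioned non-collider, so it is open.
Try {P, W}:
  P1: blocked at fork node P ∈ conditioning set.
  P2: blocked at fork node P ∈ conditioning set.
  P3: blocked at chain node W ∈ conditioning set.
  P4: blocked at fork node W ∈ conditioning set.
{P, W} contains no descendant of T and blocks every backdoor path.
Every element of {P, W} is needed (dropping P leaves P2 open; dropping W leaves P4 open), so no proper subset is valid.
Among all size-2 subsets of the eligible variables, only {P, W} blocks every backdoor path, so it is the unique smallest valid adjustment set.

{P, W}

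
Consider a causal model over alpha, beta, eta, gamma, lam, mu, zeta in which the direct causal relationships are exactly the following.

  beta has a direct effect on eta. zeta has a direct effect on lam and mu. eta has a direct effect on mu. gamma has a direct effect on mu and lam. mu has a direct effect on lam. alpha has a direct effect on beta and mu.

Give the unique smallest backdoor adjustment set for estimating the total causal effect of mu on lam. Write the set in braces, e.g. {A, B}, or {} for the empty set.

Variables eligible for adjustment (non-descendants of mu, excluding mu and lam): {alpha, beta, eta, gamma, zeta}.
Backdoor paths from mu to lam:
  P1: mu <- zeta -> lam
  P2: mu <- gamma -> lam
The empty set is not sufficient: P1 (mu <- zeta -> lam) has no collider blocking it and no conditioned non-collider, so it is open.
Try {gamma, zeta}:
  P1: blocked at fork node zeta ∈ conditioning set.
  P2: blocked at fork node gamma ∈ conditioning set.
{gamma, zeta} contains no descendant of mu and blocks every backdoor path.
Every element of {gamma, zeta} is needed (dropping gamma leaves P2 open; dropping zeta leaves P1 open), so no proper subset is valid.
Among all size-2 subsets of the eligible variables, only {gamma, zeta} blocks every backdoor path, so it is the unique smallest valid adjustment set.

{gamma, zeta}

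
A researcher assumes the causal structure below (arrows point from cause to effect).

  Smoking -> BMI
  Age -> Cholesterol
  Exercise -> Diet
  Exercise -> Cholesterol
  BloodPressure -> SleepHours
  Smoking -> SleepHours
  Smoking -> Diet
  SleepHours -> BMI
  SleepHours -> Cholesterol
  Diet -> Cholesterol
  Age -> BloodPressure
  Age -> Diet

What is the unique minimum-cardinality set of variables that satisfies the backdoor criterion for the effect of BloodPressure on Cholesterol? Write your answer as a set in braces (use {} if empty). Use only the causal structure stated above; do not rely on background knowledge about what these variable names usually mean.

Variables eligible for adjustment (non-descendants of BloodPressure, excluding BloodPressure and Cholesterol): {Age, Diet, Exercise, Smoking}.
Backdoor paths from BloodPressure to Cholesterol:
  P1: BloodPressure <- Age -> Diet <- Smoking -> SleepHours -> Cholesterol
  P2: BloodPressure <- Age -> Diet <- Smoking -> BMI <- SleepHours -> Cholesterol
  P3: BloodPressure <- Age -> Diet <- Exercise -> Cholesterol
  P4: BloodPressure <- Age -> Diet -> Cholesterol
  P5: BloodPressure <- Age -> Cholesterol
The empty set is not sufficient: P4 (BloodPressure <- Age -> Diet -> Cholesterol) has no collider blocking it and no conditioned non-collider, so it is open.
Try {Age}:
  P1: blocked at fork node Age ∈ conditioning set.
  P2: blocked at fork node Age ∈ conditioning set.
  P3: blocked at fork node Age ∈ conditioning set.
  P4: blocked at fork node Age ∈ conditioning set.
  P5: blocked at fork node Age ∈ conditioning set.
{Age} contains no descendant of BloodPressure and blocks every backdoor path.
No other singleton works — e.g. {Smoking} leaves P4 open — so {Age} is the unique smallest valid adjustment set.

{Age}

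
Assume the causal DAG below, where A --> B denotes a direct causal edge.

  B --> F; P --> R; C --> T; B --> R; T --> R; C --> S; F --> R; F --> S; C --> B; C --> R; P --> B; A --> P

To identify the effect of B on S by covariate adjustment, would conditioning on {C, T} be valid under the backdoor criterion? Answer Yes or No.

Yes

Backdoor paths from B to S (paths whose first edge points into B):
  P1: B <- C -> T -> R <- F -> S
  P2: B <- C -> S
  P3: B <- C -> R <- F -> S
  P4: B <- P -> R <- C -> S
  P5: B <- P -> R <- T <- C -> S
  P6: B <- P -> R <- F -> S
Condition 1 (no descendant of B in the set): holds — descendants of B are {F, R, S}; none are in {C, T}.
Condition 2 (every backdoor path blocked by {C, T}):
  P1: blocked at fork node C ∈ conditioning set.
  P2: blocked at fork node C ∈ conditioning set.
  P3: blocked at fork node C ∈ conditioning set.
  P4: blocked at collider R (neither it nor any descendant is in the conditioning set).
  P5: blocked at collider R (neither it nor any descendant is in the conditioning set).
  P6: blocked at collider R (neither it nor any descendant is in the conditioning set).
{C, T} satisfies the backdoor criterion.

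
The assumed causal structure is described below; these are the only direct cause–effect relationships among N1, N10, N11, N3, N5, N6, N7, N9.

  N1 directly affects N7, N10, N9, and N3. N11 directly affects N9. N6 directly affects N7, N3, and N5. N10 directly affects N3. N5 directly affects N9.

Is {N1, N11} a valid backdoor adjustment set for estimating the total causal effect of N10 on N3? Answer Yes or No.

Backdoor paths from N10 to N3 (paths whose first edge points into N10):
  P1: N10 <- N1 -> N7 <- N6 -> N3
  P2: N10 <- N1 -> N9 <- N5 <- N6 -> N3
  P3: N10 <- N1 -> N3
Condition 1 (no descendant of N10 in the set): holds — descendants of N10 are {N3}; none are in {N1, N11}.
Condition 2 (every backdoor path blocked by {N1, N11}):
  P1: blocked at fork node N1 ∈ conditioning set.
  P2: blocked at fork node N1 ∈ conditioning set.
  P3: blocked at fork node N1 ∈ conditioning set.
{N1, N11} satisfies the backdoor criterion.

Yes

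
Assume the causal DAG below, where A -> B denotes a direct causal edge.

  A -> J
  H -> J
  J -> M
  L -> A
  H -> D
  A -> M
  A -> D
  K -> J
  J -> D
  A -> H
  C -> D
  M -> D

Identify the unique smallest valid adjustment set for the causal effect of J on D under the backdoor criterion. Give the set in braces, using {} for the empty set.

Variables eligible for adjustment (non-descendants of J, excluding J and D): {A, C, H, K, L}.
Backdoor paths from J to D:
  P1: J <- A -> H -> D
  P2: J <- A -> M -> D
  P3: J <- A -> D
  P4: J <- H <- A -> M -> D
  P5: J <- H <- A -> D
  P6: J <- H -> D
The empty set is not sufficient: P1 (J <- A -> H -> D) has no collider blocking it and no conditioned non-collider, so it is open.
Try {A, H}:
  P1: blocked at fork node A ∈ conditioning set.
  P2: blocked at fork node A ∈ conditioning set.
  P3: blocked at fork node A ∈ conditioning set.
  P4: blocked at chain node H ∈ conditioning set.
  P5: blocked at chain node H ∈ conditioning set.
  P6: blocked at fork node H ∈ conditioning set.
{A, H} contains no descendant of J and blocks every backdoor path.
Every element of {A, H} is needed (dropping A leaves P2 open; dropping H leaves P6 open), so no proper subset is valid.
Among all size-2 subsets of the eligible variables, only {A, H} blocks every backdoor path, so it is the unique smallest valid adjustment set.

{A, H}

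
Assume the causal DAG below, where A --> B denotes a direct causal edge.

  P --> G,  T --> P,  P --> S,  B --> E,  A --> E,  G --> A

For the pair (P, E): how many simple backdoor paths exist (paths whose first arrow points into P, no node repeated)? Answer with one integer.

0

A backdoor path from P to E is any simple undirected path whose first edge points into P (i.e. leaves P via a parent).
Parents of P: {T}.
No simple path from any parent of P reaches E without revisiting P, so there are no backdoor paths.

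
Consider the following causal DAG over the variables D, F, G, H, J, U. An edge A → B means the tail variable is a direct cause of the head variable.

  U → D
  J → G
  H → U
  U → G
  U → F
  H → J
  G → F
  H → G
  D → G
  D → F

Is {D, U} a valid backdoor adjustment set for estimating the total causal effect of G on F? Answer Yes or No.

Backdoor paths from G to F (paths whose first edge points into G):
  P1: G <- H -> U -> D -> F
  P2: G <- H -> U -> F
  P3: G <- U -> D -> F
  P4: G <- U -> F
  P5: G <- D <- U -> F
  P6: G <- D -> F
  P7: G <- J <- H -> U -> D -> F
  P8: G <- J <- H -> U -> F
Condition 1 (no descendant of G in the set): holds — descendants of G are {F}; none are in {D, U}.
Condition 2 (every backdoor path blocked by {D, U}):
  P1: blocked at chain node U ∈ conditioning set.
  P2: blocked at chain node U ∈ conditioning set.
  P3: blocked at fork node U ∈ conditioning set.
  P4: blocked at fork node U ∈ conditioning set.
  P5: blocked at chain node D ∈ conditioning set.
  P6: blocked at fork node D ∈ conditioning set.
  P7: blocked at chain node U ∈ conditioning set.
  P8: blocked at chain node U ∈ conditioning set.
{D, U} satisfies the backdoor criterion.

Yes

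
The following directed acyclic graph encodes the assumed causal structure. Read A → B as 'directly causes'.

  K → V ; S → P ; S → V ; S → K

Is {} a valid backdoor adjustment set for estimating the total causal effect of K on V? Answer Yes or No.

No

Backdoor paths from K to V (paths whose first edge points into K):
  P1: K <- S -> V
Condition 1 (no descendant of K in the set): holds — descendants of K are {V}; none are in {}.
Condition 2 (every backdoor path blocked by {}):
  P1: open — no interior node is in the conditioning set.
{} does not satisfy the backdoor criterion.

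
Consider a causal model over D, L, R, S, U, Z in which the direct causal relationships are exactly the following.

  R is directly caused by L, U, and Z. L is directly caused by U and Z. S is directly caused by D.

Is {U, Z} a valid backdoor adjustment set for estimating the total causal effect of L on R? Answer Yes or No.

Backdoor paths from L to R (paths whose first edge points into L):
  P1: L <- Z -> R
  P2: L <- U -> R
Condition 1 (no descendant of L in the set): holds — descendants of L are {R}; none are in {U, Z}.
Condition 2 (every backdoor path blocked by {U, Z}):
  P1: blocked at fork node Z ∈ conditioning set.
  P2: blocked at fork node U ∈ conditioning set.
{U, Z} satisfies the backdoor criterion.

Yes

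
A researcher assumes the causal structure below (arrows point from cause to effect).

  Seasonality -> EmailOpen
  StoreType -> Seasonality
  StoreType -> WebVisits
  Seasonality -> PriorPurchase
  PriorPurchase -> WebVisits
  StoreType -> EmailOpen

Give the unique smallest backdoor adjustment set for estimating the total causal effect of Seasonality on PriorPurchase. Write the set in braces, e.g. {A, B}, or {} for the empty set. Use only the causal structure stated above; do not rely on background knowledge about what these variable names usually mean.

{}

Variables eligible for adjustment (non-descendants of Seasonality, excluding Seasonality and PriorPurchase): {StoreType}.
Backdoor paths from Seasonality to PriorPurchase:
  P1: Seasonality <- StoreType -> WebVisits <- PriorPurchase
Each backdoor path contains an unconditioned collider, so every path is already blocked with the empty conditioning set:
  P1: blocked at collider WebVisits (neither it nor any descendant is in the conditioning set).
The empty set is therefore the unique smallest valid set.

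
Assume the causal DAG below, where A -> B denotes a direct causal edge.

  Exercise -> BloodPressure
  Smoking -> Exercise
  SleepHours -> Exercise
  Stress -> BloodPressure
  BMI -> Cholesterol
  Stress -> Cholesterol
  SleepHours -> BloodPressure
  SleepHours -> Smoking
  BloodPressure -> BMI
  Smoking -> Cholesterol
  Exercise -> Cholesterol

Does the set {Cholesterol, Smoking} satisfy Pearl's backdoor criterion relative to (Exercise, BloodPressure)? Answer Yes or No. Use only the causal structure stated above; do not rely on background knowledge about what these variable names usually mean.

Backdoor paths from Exercise to BloodPressure (paths whose first edge points into Exercise):
  P1: Exercise <- SleepHours -> Smoking -> Cholesterol <- Stress -> BloodPressure
  P2: Exercise <- SleepHours -> Smoking -> Cholesterol <- BMI <- BloodPressure
  P3: Exercise <- SleepHours -> BloodPressure
  P4: Exercise <- Smoking <- SleepHours -> BloodPressure
  P5: Exercise <- Smoking -> Cholesterol <- Stress -> BloodPressure
  P6: Exercise <- Smoking -> Cholesterol <- BMI <- BloodPressure
Condition 1 (no descendant of Exercise in the set): FAILS — Cholesterol is a descendant of Exercise.
Condition 2 (every backdoor path blocked by {Cholesterol, Smoking}):
  P1: blocked at chain node Smoking ∈ conditioning set.
  P2: blocked at chain node Smoking ∈ conditioning set.
  P3: open — no interior node is in the conditioning set.
  P4: blocked at chain node Smoking ∈ conditioning set.
  P5: blocked at fork node Smoking ∈ conditioning set.
  P6: blocked at fork node Smoking ∈ conditioning set.
{Cholesterol, Smoking} does not satisfy the backdoor criterion.

No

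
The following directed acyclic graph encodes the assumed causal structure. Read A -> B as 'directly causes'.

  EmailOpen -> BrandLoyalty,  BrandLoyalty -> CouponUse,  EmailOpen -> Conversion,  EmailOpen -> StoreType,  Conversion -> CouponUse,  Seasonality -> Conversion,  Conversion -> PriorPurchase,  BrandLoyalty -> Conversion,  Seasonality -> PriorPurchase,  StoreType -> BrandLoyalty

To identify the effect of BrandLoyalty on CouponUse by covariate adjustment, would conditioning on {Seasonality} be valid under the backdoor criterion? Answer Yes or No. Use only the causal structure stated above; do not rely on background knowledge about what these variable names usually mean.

No

Backdoor paths from BrandLoyalty to CouponUse (paths whose first edge points into BrandLoyalty):
  P1: BrandLoyalty <- EmailOpen -> Conversion -> CouponUse
  P2: BrandLoyalty <- StoreType <- EmailOpen -> Conversion -> CouponUse
Condition 1 (no descendant of BrandLoyalty in the set): holds — descendants of BrandLoyalty are {Conversion, CouponUse, PriorPurchase}; none are in {Seasonality}.
Condition 2 (every backdoor path blocked by {Seasonality}):
  P1: open — no interior node is in the conditioning set.
  P2: open — no interior node is in the conditioning set.
{Seasonality} does not satisfy the backdoor criterion.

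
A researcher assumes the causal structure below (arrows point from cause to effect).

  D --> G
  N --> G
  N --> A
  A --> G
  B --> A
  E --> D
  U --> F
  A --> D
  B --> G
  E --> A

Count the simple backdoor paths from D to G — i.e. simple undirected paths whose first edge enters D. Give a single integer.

A backdoor path from D to G is any simple undirected path whose first edge points into D (i.e. leaves D via a parent).
Parents of D: {A, E}.
Enumerating:
  P1: D <- E -> A <- N -> G
  P2: D <- E -> A <- B -> G
  P3: D <- E -> A -> G
  P4: D <- A <- N -> G
  P5: D <- A <- B -> G
  P6: D <- A -> G
That exhausts the simple backdoor paths. Count: 6.

6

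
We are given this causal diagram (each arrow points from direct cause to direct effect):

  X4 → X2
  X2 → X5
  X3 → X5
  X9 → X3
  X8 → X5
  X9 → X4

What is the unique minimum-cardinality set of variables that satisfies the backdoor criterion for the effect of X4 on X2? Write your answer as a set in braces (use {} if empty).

{}

Variables eligible for adjustment (non-descendants of X4, excluding X4 and X2): {X3, X8, X9}.
Backdoor paths from X4 to X2:
  P1: X4 <- X9 -> X3 -> X5 <- X2
Each backdoor path contains an unconditioned collider, so every path is already blocked with the empty conditioning set:
  P1: blocked at collider X5 (neither it nor any descendant is in the conditioning set).
The empty set is therefore the unique smallest valid set.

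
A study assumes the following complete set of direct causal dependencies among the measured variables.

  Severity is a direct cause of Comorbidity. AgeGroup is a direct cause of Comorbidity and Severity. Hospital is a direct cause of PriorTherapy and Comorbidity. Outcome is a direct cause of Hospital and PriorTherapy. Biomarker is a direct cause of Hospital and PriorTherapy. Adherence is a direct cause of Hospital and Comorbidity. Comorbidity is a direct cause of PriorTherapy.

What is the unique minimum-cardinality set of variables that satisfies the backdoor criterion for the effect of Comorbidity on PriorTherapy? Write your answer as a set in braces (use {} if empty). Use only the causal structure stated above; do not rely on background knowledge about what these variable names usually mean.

{Adherence, Hospital}

Variables eligible for adjustment (non-descendants of Comorbidity, excluding Comorbidity and PriorTherapy): {Adherence, AgeGroup, Biomarker, Hospital, Outcome, Severity}.
Backdoor paths from Comorbidity to PriorTherapy:
  P1: Comorbidity <- Adherence -> Hospital <- Biomarker -> PriorTherapy
  P2: Comorbidity <- Adherence -> Hospital <- Outcome -> PriorTherapy
  P3: Comorbidity <- Adherence -> Hospital -> PriorTherapy
  P4: Comorbidity <- Hospital <- Biomarker -> PriorTherapy
  P5: Comorbidity <- Hospital <- Outcome -> PriorTherapy
  P6: Comorbidity <- Hospital -> PriorTherapy
The empty set is not sufficient: P3 (Comorbidity <- Adherence -> Hospital -> PriorTherapy) has no collider blocking it and no conditioned non-collider, so it is open.
Try {Adherence, Hospital}:
  P1: blocked at fork node Adherence ∈ conditioning set.
  P2: blocked at fork node Adherence ∈ conditioning set.
  P3: blocked at fork node Adherence ∈ conditioning set.
  P4: blocked at chain node Hospital ∈ conditioning set.
  P5: blocked at chain node Hospital ∈ conditioning set.
  P6: blocked at fork node Hospital ∈ conditioning set.
{Adherence, Hospital} contains no descendant of Comorbidity and blocks every backdoor path.
Every element of {Adherence, Hospital} is needed (dropping Adherence leaves P1 open; dropping Hospital leaves P4 open), so no proper subset is valid.
Among all size-2 subsets of the eligible variables, only {Adherence, Hospital} blocks every backdoor path, so it is the unique smallest valid adjustment set.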